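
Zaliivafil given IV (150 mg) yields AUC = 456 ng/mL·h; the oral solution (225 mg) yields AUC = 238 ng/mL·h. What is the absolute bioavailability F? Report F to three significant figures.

F = (AUC_ev / D_ev) / (AUC_iv / D_iv)
  = (238/225) / (456/150)
  = 1.05778 / 3.04 = 0.3480

F = 0.348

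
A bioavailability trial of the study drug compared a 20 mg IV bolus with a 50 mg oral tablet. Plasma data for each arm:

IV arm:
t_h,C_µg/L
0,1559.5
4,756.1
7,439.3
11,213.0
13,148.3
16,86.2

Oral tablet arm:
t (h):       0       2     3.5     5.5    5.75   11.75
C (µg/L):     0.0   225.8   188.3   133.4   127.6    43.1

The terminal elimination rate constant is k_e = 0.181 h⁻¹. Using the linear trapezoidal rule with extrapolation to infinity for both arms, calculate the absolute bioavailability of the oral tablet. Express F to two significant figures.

Trapezoidal AUC_0→16 (IV):
  [0→4]: (1559.5+756.1)/2 × 4 = 4631.2
  [4→7]: (756.1+439.3)/2 × 3 = 1793.1
  [7→11]: (439.3+213.0)/2 × 4 = 1304.6
  [11→13]: (213.0+148.3)/2 × 2 = 361.3
  [13→16]: (148.3+86.2)/2 × 3 = 351.75
  Sum = 8441.95 µg/L·h
IV tail: 86.2/0.181 = 476.243; AUC_iv,0→∞ = 8441.95 + 476.243 = 8918.193 µg/L·h
Trapezoidal AUC_0→11.75 (oral tablet):
  [0→2]: (0.0+225.8)/2 × 2 = 225.8
  [2→3.5]: (225.8+188.3)/2 × 1.5 = 310.575
  [3.5→5.5]: (188.3+133.4)/2 × 2 = 321.7
  [5.5→5.75]: (133.4+127.6)/2 × 0.25 = 32.625
  [5.75→11.75]: (127.6+43.1)/2 × 6 = 512.1
  Sum = 1402.8 µg/L·h
oral tablet tail: 43.1/0.181 = 238.122; AUC_ev,0→∞ = 1402.8 + 238.122 = 1640.922 µg/L·h
F = (AUC_ev/D_ev)/(AUC_iv/D_iv) = (1640.922/50)/(8918.193/20) = 32.81844/445.90965 = 0.0736

F = 0.074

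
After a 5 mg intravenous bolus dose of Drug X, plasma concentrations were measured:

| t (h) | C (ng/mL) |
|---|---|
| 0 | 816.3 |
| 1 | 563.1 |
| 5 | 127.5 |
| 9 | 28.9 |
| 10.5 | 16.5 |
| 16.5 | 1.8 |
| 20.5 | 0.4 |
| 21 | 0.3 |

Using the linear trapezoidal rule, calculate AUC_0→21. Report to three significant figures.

AUC = 2480 ng/mL·h

Trapezoidal AUC_0→21:
  [0→1]: (816.3+563.1)/2 × 1 = 689.7
  [1→5]: (563.1+127.5)/2 × 4 = 1381.2
  [5→9]: (127.5+28.9)/2 × 4 = 312.8
  [9→10.5]: (28.9+16.5)/2 × 1.5 = 34.05
  [10.5→16.5]: (16.5+1.8)/2 × 6 = 54.9
  [16.5→20.5]: (1.8+0.4)/2 × 4 = 4.4
  [20.5→21]: (0.4+0.3)/2 × 0.5 = 0.175
  Sum = 2477.225 ng/mL·h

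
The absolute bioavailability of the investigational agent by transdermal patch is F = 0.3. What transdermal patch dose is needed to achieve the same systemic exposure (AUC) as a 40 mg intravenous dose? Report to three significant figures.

D_transdermal = 133 mg

For equal systemic exposure: F × D_ev = D_iv
D_ev = D_iv / F = 40 / 0.3 = 133.333 mg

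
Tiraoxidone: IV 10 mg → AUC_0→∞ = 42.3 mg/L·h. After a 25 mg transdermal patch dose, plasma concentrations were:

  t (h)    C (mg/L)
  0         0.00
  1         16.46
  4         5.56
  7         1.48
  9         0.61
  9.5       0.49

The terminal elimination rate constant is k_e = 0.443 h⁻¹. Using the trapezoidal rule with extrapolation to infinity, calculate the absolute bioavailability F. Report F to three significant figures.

Trapezoidal AUC_0→9.5 (transdermal patch):
  [0→1]: (0.00+16.46)/2 × 1 = 8.23
  [1→4]: (16.46+5.56)/2 × 3 = 33.03
  [4→7]: (5.56+1.48)/2 × 3 = 10.56
  [7→9]: (1.48+0.61)/2 × 2 = 2.09
  [9→9.5]: (0.61+0.49)/2 × 0.5 = 0.275
  Sum = 54.185 mg/L·h
Tail: C_last/k_e = 0.49/0.443 = 1.106
AUC_0→∞ (transdermal patch) = 54.185 + 1.106 = 55.291 mg/L·h
F = (AUC_ev/D_ev)/(AUC_iv/D_iv) = (55.291/25)/(42.3/10) = 2.21164/4.23 = 0.5228

F = 0.523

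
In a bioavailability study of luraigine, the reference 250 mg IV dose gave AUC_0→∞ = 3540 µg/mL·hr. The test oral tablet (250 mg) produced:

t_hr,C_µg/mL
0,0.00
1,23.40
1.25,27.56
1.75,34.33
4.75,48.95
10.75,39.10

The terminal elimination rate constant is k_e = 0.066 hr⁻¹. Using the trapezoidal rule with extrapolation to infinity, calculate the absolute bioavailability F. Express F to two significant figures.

Trapezoidal AUC_0→10.75 (oral tablet):
  [0→1]: (0.00+23.40)/2 × 1 = 11.7
  [1→1.25]: (23.40+27.56)/2 × 0.25 = 6.37
  [1.25→1.75]: (27.56+34.33)/2 × 0.5 = 15.4725
  [1.75→4.75]: (34.33+48.95)/2 × 3 = 124.92
  [4.75→10.75]: (48.95+39.10)/2 × 6 = 264.15
  Sum = 422.6125 µg/mL·hr
Tail: C_last/k_e = 39.10/0.066 = 592.424
AUC_0→∞ (oral tablet) = 422.6125 + 592.424 = 1015.0365 µg/mL·hr
F = (AUC_ev/D_ev)/(AUC_iv/D_iv) = (1015.0365/250)/(3540/250) = 4.060146/14.16 = 0.2867

F = 0.29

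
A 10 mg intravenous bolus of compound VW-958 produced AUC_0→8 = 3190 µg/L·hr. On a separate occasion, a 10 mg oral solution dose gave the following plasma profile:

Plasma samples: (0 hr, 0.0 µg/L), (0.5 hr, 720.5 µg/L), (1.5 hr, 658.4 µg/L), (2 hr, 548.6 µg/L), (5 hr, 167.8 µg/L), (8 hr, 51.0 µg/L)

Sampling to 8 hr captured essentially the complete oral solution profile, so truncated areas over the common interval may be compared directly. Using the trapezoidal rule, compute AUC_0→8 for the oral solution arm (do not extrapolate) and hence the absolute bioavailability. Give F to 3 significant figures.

F = 0.807

Trapezoidal AUC_0→8 (oral solution):
  [0→0.5]: (0.0+720.5)/2 × 0.5 = 180.125
  [0.5→1.5]: (720.5+658.4)/2 × 1 = 689.45
  [1.5→2]: (658.4+548.6)/2 × 0.5 = 301.75
  [2→5]: (548.6+167.8)/2 × 3 = 1074.6
  [5→8]: (167.8+51.0)/2 × 3 = 328.2
  Sum = 2574.125 µg/L·hr
F = (AUC_ev/D_ev)/(AUC_iv/D_iv) = (2574.125/10)/(3190/10) = 257.4125/319 = 0.8069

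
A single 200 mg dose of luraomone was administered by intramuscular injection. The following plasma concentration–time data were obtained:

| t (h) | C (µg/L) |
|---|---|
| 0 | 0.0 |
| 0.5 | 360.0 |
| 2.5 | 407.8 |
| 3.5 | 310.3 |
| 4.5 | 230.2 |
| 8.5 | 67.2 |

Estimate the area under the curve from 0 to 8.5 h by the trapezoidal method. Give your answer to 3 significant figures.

AUC = 2080 µg/L·h

Trapezoidal AUC_0→8.5:
  [0→0.5]: (0.0+360.0)/2 × 0.5 = 90.0
  [0.5→2.5]: (360.0+407.8)/2 × 2 = 767.8
  [2.5→3.5]: (407.8+310.3)/2 × 1 = 359.05
  [3.5→4.5]: (310.3+230.2)/2 × 1 = 270.25
  [4.5→8.5]: (230.2+67.2)/2 × 4 = 594.8
  Sum = 2081.9 µg/L·h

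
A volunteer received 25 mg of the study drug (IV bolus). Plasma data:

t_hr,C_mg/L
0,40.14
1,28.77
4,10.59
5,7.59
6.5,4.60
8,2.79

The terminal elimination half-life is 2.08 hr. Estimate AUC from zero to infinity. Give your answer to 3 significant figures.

Trapezoidal AUC_0→8:
  [0→1]: (40.14+28.77)/2 × 1 = 34.455
  [1→4]: (28.77+10.59)/2 × 3 = 59.04
  [4→5]: (10.59+7.59)/2 × 1 = 9.09
  [5→6.5]: (7.59+4.60)/2 × 1.5 = 9.1425
  [6.5→8]: (4.60+2.79)/2 × 1.5 = 5.5425
  Sum = 117.27 mg/L·hr
k_e = ln2 / t½ = 0.693147 / 2.08 = 0.3332 hr^-1
Extrapolated tail: C_last / k_e = 2.79 / 0.3332 = 8.373
AUC_0→∞ = 117.27 + 8.373 = 125.643 mg/L·hr

AUC = 126 mg/L·hr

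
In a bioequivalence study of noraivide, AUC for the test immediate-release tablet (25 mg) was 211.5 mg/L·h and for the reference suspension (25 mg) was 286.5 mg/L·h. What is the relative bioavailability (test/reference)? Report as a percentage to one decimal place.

F_rel = 73.8%

F_rel = (AUC_test/D_test) / (AUC_ref/D_ref)
      = (211.5/25) / (286.5/25)
      = 8.46 / 11.46 = 0.7382 = 73.82%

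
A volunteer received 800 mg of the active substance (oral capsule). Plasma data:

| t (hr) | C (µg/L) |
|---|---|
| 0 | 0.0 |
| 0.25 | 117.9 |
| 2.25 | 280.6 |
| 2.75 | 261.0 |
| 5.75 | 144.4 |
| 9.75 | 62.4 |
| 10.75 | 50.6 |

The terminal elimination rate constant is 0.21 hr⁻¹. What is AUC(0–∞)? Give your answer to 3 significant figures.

AUC = 1870 µg/L·hr

Trapezoidal AUC_0→10.75:
  [0→0.25]: (0.0+117.9)/2 × 0.25 = 14.7375
  [0.25→2.25]: (117.9+280.6)/2 × 2 = 398.5
  [2.25→2.75]: (280.6+261.0)/2 × 0.5 = 135.4
  [2.75→5.75]: (261.0+144.4)/2 × 3 = 608.1
  [5.75→9.75]: (144.4+62.4)/2 × 4 = 413.6
  [9.75→10.75]: (62.4+50.6)/2 × 1 = 56.5
  Sum = 1626.8375 µg/L·hr
Extrapolated tail: C_last / k_e = 50.6 / 0.21 = 240.952
AUC_0→∞ = 1626.8375 + 240.952 = 1867.7895 µg/L·hr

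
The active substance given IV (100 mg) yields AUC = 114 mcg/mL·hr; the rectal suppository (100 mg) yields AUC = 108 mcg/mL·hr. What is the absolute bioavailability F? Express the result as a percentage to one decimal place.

F = 94.7%

F = (AUC_ev / D_ev) / (AUC_iv / D_iv)
  = (108/100) / (114/100)
  = 1.08 / 1.14 = 0.9474
  = 94.74%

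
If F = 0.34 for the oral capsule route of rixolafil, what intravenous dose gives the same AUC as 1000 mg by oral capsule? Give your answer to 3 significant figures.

Systemic exposure from an extravascular dose = F × D_ev, so the equivalent IV dose is F × D_ev.
D_iv = F × D_ev = 0.34 × 1000 = 340 mg

D_iv = 340 mg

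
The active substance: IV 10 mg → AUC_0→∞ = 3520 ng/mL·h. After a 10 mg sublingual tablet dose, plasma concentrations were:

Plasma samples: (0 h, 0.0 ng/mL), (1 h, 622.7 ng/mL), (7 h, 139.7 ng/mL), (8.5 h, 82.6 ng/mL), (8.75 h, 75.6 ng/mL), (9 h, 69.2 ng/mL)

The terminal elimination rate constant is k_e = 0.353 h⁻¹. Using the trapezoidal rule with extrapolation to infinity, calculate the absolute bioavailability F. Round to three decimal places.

F = 0.852

Trapezoidal AUC_0→9 (sublingual tablet):
  [0→1]: (0.0+622.7)/2 × 1 = 311.35
  [1→7]: (622.7+139.7)/2 × 6 = 2287.2
  [7→8.5]: (139.7+82.6)/2 × 1.5 = 166.725
  [8.5→8.75]: (82.6+75.6)/2 × 0.25 = 19.775
  [8.75→9]: (75.6+69.2)/2 × 0.25 = 18.1
  Sum = 2803.15 ng/mL·h
Tail: C_last/k_e = 69.2/0.353 = 196.034
AUC_0→∞ (sublingual tablet) = 2803.15 + 196.034 = 2999.184 ng/mL·h
F = (AUC_ev/D_ev)/(AUC_iv/D_iv) = (2999.184/10)/(3520/10) = 299.9184/352 = 0.8520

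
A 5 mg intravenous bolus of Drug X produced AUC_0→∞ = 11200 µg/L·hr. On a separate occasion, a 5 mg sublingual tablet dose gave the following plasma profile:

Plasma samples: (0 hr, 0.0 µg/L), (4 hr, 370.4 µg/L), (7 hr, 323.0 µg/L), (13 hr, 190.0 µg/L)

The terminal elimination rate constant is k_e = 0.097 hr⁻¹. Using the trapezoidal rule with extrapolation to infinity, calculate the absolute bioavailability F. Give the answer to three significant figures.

Trapezoidal AUC_0→13 (sublingual tablet):
  [0→4]: (0.0+370.4)/2 × 4 = 740.8
  [4→7]: (370.4+323.0)/2 × 3 = 1040.1
  [7→13]: (323.0+190.0)/2 × 6 = 1539.0
  Sum = 3319.9 µg/L·hr
Tail: C_last/k_e = 190.0/0.097 = 1958.763
AUC_0→∞ (sublingual tablet) = 3319.9 + 1958.763 = 5278.663 µg/L·hr
F = (AUC_ev/D_ev)/(AUC_iv/D_iv) = (5278.663/5)/(11200/5) = 1055.7326/2240 = 0.4713

F = 0.471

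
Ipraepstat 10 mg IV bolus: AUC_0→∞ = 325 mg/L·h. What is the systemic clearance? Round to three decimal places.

CL = 0.031 L/h

CL = Dose_iv / AUC_0→∞
   = 10 / 325 = 0.0307692 L/h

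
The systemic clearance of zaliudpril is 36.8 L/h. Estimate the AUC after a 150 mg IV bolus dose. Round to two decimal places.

AUC = 4.08 mg/L·h

AUC_0→∞ = Dose_iv / CL
        = 150 / 36.8 = 4.07609 mg/L·h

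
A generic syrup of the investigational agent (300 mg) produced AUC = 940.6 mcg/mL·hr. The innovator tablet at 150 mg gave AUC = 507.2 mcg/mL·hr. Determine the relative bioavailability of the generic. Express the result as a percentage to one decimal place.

F_rel = (AUC_test/D_test) / (AUC_ref/D_ref)
      = (940.6/300) / (507.2/150)
      = 3.13533 / 3.38133 = 0.9272 = 92.72%

F_rel = 92.7%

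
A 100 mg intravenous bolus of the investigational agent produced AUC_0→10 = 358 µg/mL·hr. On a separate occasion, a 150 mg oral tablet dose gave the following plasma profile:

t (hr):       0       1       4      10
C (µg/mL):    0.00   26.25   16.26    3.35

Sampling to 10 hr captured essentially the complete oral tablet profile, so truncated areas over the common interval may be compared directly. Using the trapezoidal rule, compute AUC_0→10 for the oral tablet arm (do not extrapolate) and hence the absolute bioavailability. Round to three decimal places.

F = 0.253

Trapezoidal AUC_0→10 (oral tablet):
  [0→1]: (0.00+26.25)/2 × 1 = 13.125
  [1→4]: (26.25+16.26)/2 × 3 = 63.765
  [4→10]: (16.26+3.35)/2 × 6 = 58.83
  Sum = 135.72 µg/mL·hr
F = (AUC_ev/D_ev)/(AUC_iv/D_iv) = (135.72/150)/(358/100) = 0.9048/3.58 = 0.2527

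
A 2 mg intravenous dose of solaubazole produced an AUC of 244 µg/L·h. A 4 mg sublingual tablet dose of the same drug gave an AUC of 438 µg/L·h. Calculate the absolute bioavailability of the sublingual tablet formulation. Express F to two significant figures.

F = 0.90

F = (AUC_ev / D_ev) / (AUC_iv / D_iv)
  = (438/4) / (244/2)
  = 109.5 / 122 = 0.8975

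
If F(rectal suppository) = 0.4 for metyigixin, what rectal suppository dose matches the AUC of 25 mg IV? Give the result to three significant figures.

D_rectal = 62.5 mg

For equal systemic exposure: F × D_ev = D_iv
D_ev = D_iv / F = 25 / 0.4 = 62.5 mg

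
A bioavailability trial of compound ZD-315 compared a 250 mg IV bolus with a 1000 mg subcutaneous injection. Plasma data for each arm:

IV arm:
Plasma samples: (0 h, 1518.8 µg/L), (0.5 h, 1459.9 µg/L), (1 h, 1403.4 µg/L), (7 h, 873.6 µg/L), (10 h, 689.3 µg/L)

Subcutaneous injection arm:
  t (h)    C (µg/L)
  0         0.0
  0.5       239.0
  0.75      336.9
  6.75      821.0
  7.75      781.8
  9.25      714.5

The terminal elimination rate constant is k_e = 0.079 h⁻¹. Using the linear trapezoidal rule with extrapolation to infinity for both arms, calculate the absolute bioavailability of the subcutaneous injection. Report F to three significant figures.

Trapezoidal AUC_0→10 (IV):
  [0→0.5]: (1518.8+1459.9)/2 × 0.5 = 744.675
  [0.5→1]: (1459.9+1403.4)/2 × 0.5 = 715.825
  [1→7]: (1403.4+873.6)/2 × 6 = 6831.0
  [7→10]: (873.6+689.3)/2 × 3 = 2344.35
  Sum = 10635.85 µg/L·h
IV tail: 689.3/0.079 = 8725.316; AUC_iv,0→∞ = 10635.85 + 8725.316 = 19361.166 µg/L·h
Trapezoidal AUC_0→9.25 (subcutaneous injection):
  [0→0.5]: (0.0+239.0)/2 × 0.5 = 59.75
  [0.5→0.75]: (239.0+336.9)/2 × 0.25 = 71.9875
  [0.75→6.75]: (336.9+821.0)/2 × 6 = 3473.7
  [6.75→7.75]: (821.0+781.8)/2 × 1 = 801.4
  [7.75→9.25]: (781.8+714.5)/2 × 1.5 = 1122.225
  Sum = 5529.0625 µg/L·h
subcutaneous injection tail: 714.5/0.079 = 9044.304; AUC_ev,0→∞ = 5529.0625 + 9044.304 = 14573.3665 µg/L·h
F = (AUC_ev/D_ev)/(AUC_iv/D_iv) = (14573.3665/1000)/(19361.166/250) = 14.5734/77.444664 = 0.1882

F = 0.188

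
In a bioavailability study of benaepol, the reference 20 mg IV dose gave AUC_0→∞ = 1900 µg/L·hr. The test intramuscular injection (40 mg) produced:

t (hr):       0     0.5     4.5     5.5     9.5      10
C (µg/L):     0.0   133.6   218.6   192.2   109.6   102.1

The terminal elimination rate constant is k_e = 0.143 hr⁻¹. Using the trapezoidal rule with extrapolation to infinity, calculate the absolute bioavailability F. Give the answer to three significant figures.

F = 0.609

Trapezoidal AUC_0→10 (intramuscular injection):
  [0→0.5]: (0.0+133.6)/2 × 0.5 = 33.4
  [0.5→4.5]: (133.6+218.6)/2 × 4 = 704.4
  [4.5→5.5]: (218.6+192.2)/2 × 1 = 205.4
  [5.5→9.5]: (192.2+109.6)/2 × 4 = 603.6
  [9.5→10]: (109.6+102.1)/2 × 0.5 = 52.925
  Sum = 1599.725 µg/L·hr
Tail: C_last/k_e = 102.1/0.143 = 713.986
AUC_0→∞ (intramuscular injection) = 1599.725 + 713.986 = 2313.711 µg/L·hr
F = (AUC_ev/D_ev)/(AUC_iv/D_iv) = (2313.711/40)/(1900/20) = 57.842775/95 = 0.6089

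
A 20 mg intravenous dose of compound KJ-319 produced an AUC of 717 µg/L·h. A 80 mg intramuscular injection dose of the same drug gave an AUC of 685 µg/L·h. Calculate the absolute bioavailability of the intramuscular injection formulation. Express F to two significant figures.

F = 0.24

F = (AUC_ev / D_ev) / (AUC_iv / D_iv)
  = (685/80) / (717/20)
  = 8.5625 / 35.85 = 0.2388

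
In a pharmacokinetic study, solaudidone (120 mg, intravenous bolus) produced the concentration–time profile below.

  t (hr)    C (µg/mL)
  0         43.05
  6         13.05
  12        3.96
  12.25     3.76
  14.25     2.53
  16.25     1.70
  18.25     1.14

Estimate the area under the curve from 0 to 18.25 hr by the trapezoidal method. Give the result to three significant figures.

AUC = 234 µg/mL·hr

Trapezoidal AUC_0→18.25:
  [0→6]: (43.05+13.05)/2 × 6 = 168.3
  [6→12]: (13.05+3.96)/2 × 6 = 51.03
  [12→12.25]: (3.96+3.76)/2 × 0.25 = 0.965
  [12.25→14.25]: (3.76+2.53)/2 × 2 = 6.29
  [14.25→16.25]: (2.53+1.70)/2 × 2 = 4.23
  [16.25→18.25]: (1.70+1.14)/2 × 2 = 2.84
  Sum = 233.655 µg/mL·hr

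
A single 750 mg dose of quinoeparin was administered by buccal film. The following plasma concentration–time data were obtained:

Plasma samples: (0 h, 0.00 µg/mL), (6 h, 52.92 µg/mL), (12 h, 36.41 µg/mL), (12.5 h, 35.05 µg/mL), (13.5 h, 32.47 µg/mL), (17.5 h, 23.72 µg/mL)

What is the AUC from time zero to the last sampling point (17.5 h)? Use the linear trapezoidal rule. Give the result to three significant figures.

AUC = 591 µg/mL·h

Trapezoidal AUC_0→17.5:
  [0→6]: (0.00+52.92)/2 × 6 = 158.76
  [6→12]: (52.92+36.41)/2 × 6 = 267.99
  [12→12.5]: (36.41+35.05)/2 × 0.5 = 17.865
  [12.5→13.5]: (35.05+32.47)/2 × 1 = 33.76
  [13.5→17.5]: (32.47+23.72)/2 × 4 = 112.38
  Sum = 590.755 µg/mL·h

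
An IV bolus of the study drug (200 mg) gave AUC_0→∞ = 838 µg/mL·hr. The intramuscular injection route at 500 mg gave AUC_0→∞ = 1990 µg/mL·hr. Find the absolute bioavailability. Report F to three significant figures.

F = 0.950

F = (AUC_ev / D_ev) / (AUC_iv / D_iv)
  = (1990/500) / (838/200)
  = 3.98 / 4.19 = 0.9499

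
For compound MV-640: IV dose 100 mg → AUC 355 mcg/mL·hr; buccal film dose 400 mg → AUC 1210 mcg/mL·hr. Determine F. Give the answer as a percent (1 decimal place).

F = 85.2%

F = (AUC_ev / D_ev) / (AUC_iv / D_iv)
  = (1210/400) / (355/100)
  = 3.025 / 3.55 = 0.8521
  = 85.21%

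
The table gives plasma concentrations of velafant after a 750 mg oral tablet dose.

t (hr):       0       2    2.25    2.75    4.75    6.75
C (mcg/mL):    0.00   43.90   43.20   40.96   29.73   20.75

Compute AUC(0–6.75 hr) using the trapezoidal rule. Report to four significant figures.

AUC = 197.0 mcg/mL·hr

Trapezoidal AUC_0→6.75:
  [0→2]: (0.00+43.90)/2 × 2 = 43.9
  [2→2.25]: (43.90+43.20)/2 × 0.25 = 10.8875
  [2.25→2.75]: (43.20+40.96)/2 × 0.5 = 21.04
  [2.75→4.75]: (40.96+29.73)/2 × 2 = 70.69
  [4.75→6.75]: (29.73+20.75)/2 × 2 = 50.48
  Sum = 196.9975 mcg/mL·hr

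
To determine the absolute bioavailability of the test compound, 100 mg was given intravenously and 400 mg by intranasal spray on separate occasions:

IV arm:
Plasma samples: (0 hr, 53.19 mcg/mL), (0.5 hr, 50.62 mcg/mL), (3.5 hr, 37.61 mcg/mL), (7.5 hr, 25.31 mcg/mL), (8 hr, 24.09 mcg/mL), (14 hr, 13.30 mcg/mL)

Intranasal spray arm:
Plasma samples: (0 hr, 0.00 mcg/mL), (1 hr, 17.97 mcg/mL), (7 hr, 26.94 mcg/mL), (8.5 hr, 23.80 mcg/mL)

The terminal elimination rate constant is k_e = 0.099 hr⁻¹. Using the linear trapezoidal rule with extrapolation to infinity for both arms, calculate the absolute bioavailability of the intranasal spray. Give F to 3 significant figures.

Trapezoidal AUC_0→14 (IV):
  [0→0.5]: (53.19+50.62)/2 × 0.5 = 25.9525
  [0.5→3.5]: (50.62+37.61)/2 × 3 = 132.345
  [3.5→7.5]: (37.61+25.31)/2 × 4 = 125.84
  [7.5→8]: (25.31+24.09)/2 × 0.5 = 12.35
  [8→14]: (24.09+13.30)/2 × 6 = 112.17
  Sum = 408.6575 mcg/mL·hr
IV tail: 13.30/0.099 = 134.343; AUC_iv,0→∞ = 408.6575 + 134.343 = 543.0005 mcg/mL·hr
Trapezoidal AUC_0→8.5 (intranasal spray):
  [0→1]: (0.00+17.97)/2 × 1 = 8.985
  [1→7]: (17.97+26.94)/2 × 6 = 134.73
  [7→8.5]: (26.94+23.80)/2 × 1.5 = 38.055
  Sum = 181.77 mcg/mL·hr
intranasal spray tail: 23.80/0.099 = 240.404; AUC_ev,0→∞ = 181.77 + 240.404 = 422.174 mcg/mL·hr
F = (AUC_ev/D_ev)/(AUC_iv/D_iv) = (422.174/400)/(543.0005/100) = 1.055435/5.430005 = 0.1944

F = 0.194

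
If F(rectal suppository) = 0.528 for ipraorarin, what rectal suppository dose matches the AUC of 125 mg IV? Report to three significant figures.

For equal systemic exposure: F × D_ev = D_iv
D_ev = D_iv / F = 125 / 0.528 = 236.742 mg

D_rectal = 237 mg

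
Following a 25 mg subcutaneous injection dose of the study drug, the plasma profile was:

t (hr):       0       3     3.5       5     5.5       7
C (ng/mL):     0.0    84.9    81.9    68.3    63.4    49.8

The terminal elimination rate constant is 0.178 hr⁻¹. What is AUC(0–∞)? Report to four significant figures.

AUC = 679.3 ng/mL·hr

Trapezoidal AUC_0→7:
  [0→3]: (0.0+84.9)/2 × 3 = 127.35
  [3→3.5]: (84.9+81.9)/2 × 0.5 = 41.7
  [3.5→5]: (81.9+68.3)/2 × 1.5 = 112.65
  [5→5.5]: (68.3+63.4)/2 × 0.5 = 32.925
  [5.5→7]: (63.4+49.8)/2 × 1.5 = 84.9
  Sum = 399.525 ng/mL·hr
Extrapolated tail: C_last / k_e = 49.8 / 0.178 = 279.775
AUC_0→∞ = 399.525 + 279.775 = 679.3 ng/mL·hr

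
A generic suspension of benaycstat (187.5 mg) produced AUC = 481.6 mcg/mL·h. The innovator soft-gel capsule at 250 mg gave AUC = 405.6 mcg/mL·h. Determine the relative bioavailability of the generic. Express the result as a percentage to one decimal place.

F_rel = 158.3%

F_rel = (AUC_test/D_test) / (AUC_ref/D_ref)
      = (481.6/187.5) / (405.6/250)
      = 2.56853 / 1.6224 = 1.5832 = 158.32%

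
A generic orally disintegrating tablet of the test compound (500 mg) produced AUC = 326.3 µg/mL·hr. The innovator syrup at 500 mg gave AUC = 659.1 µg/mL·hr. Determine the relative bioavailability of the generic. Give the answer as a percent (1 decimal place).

F_rel = (AUC_test/D_test) / (AUC_ref/D_ref)
      = (326.3/500) / (659.1/500)
      = 0.6526 / 1.3182 = 0.4951 = 49.51%

F_rel = 49.5%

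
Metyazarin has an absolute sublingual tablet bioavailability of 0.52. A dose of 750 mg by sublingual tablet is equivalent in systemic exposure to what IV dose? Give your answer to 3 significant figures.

D_iv = 390 mg

Systemic exposure from an extravascular dose = F × D_ev, so the equivalent IV dose is F × D_ev.
D_iv = F × D_ev = 0.52 × 750 = 390 mg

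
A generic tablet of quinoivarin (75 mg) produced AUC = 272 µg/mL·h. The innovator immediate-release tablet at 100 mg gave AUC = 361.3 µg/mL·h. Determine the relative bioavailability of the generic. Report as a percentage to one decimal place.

F_rel = 100.4%

F_rel = (AUC_test/D_test) / (AUC_ref/D_ref)
      = (272/75) / (361.3/100)
      = 3.62667 / 3.613 = 1.0038 = 100.38%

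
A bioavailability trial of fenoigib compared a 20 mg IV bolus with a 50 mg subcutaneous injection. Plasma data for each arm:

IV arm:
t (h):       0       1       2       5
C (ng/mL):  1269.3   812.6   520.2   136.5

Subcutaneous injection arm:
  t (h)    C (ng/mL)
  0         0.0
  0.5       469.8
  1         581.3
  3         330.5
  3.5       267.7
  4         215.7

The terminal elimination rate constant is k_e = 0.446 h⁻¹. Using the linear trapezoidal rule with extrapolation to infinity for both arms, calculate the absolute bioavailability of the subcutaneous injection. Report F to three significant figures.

Trapezoidal AUC_0→5 (IV):
  [0→1]: (1269.3+812.6)/2 × 1 = 1040.95
  [1→2]: (812.6+520.2)/2 × 1 = 666.4
  [2→5]: (520.2+136.5)/2 × 3 = 985.05
  Sum = 2692.4 ng/mL·h
IV tail: 136.5/0.446 = 306.054; AUC_iv,0→∞ = 2692.4 + 306.054 = 2998.454 ng/mL·h
Trapezoidal AUC_0→4 (subcutaneous injection):
  [0→0.5]: (0.0+469.8)/2 × 0.5 = 117.45
  [0.5→1]: (469.8+581.3)/2 × 0.5 = 262.775
  [1→3]: (581.3+330.5)/2 × 2 = 911.8
  [3→3.5]: (330.5+267.7)/2 × 0.5 = 149.55
  [3.5→4]: (267.7+215.7)/2 × 0.5 = 120.85
  Sum = 1562.425 ng/mL·h
subcutaneous injection tail: 215.7/0.446 = 483.632; AUC_ev,0→∞ = 1562.425 + 483.632 = 2046.057 ng/mL·h
F = (AUC_ev/D_ev)/(AUC_iv/D_iv) = (2046.057/50)/(2998.454/20) = 40.92114/149.9227 = 0.2729

F = 0.273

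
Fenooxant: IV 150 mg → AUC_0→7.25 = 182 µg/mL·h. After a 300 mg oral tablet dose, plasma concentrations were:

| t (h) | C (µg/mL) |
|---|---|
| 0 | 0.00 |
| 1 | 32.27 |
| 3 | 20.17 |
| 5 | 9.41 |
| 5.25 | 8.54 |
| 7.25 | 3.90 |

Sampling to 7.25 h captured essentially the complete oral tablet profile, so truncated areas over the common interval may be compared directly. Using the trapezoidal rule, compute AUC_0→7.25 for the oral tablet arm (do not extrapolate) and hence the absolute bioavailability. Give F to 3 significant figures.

F = 0.310

Trapezoidal AUC_0→7.25 (oral tablet):
  [0→1]: (0.00+32.27)/2 × 1 = 16.135
  [1→3]: (32.27+20.17)/2 × 2 = 52.44
  [3→5]: (20.17+9.41)/2 × 2 = 29.58
  [5→5.25]: (9.41+8.54)/2 × 0.25 = 2.24375
  [5.25→7.25]: (8.54+3.90)/2 × 2 = 12.44
  Sum = 112.83875 µg/mL·h
F = (AUC_ev/D_ev)/(AUC_iv/D_iv) = (112.83875/300)/(182/150) = 0.376129/1.21333 = 0.3100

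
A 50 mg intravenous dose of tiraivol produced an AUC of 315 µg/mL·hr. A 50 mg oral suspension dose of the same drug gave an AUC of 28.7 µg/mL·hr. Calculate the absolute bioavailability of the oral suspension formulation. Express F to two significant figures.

F = 0.091

F = (AUC_ev / D_ev) / (AUC_iv / D_iv)
  = (28.7/50) / (315/50)
  = 0.574 / 6.3 = 0.0911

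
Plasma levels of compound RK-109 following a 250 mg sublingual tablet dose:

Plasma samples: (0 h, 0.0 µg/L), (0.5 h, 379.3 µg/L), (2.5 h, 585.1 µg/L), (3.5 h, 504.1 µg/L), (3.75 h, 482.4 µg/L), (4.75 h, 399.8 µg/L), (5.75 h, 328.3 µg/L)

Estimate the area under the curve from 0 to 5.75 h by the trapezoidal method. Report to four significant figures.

AUC = 2532 µg/L·h

Trapezoidal AUC_0→5.75:
  [0→0.5]: (0.0+379.3)/2 × 0.5 = 94.825
  [0.5→2.5]: (379.3+585.1)/2 × 2 = 964.4
  [2.5→3.5]: (585.1+504.1)/2 × 1 = 544.6
  [3.5→3.75]: (504.1+482.4)/2 × 0.25 = 123.3125
  [3.75→4.75]: (482.4+399.8)/2 × 1 = 441.1
  [4.75→5.75]: (399.8+328.3)/2 × 1 = 364.05
  Sum = 2532.2875 µg/L·h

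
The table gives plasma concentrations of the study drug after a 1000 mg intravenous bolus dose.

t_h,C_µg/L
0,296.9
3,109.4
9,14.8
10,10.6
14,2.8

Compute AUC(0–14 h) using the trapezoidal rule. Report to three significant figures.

AUC = 1020 µg/L·h

Trapezoidal AUC_0→14:
  [0→3]: (296.9+109.4)/2 × 3 = 609.45
  [3→9]: (109.4+14.8)/2 × 6 = 372.6
  [9→10]: (14.8+10.6)/2 × 1 = 12.7
  [10→14]: (10.6+2.8)/2 × 4 = 26.8
  Sum = 1021.55 µg/L·h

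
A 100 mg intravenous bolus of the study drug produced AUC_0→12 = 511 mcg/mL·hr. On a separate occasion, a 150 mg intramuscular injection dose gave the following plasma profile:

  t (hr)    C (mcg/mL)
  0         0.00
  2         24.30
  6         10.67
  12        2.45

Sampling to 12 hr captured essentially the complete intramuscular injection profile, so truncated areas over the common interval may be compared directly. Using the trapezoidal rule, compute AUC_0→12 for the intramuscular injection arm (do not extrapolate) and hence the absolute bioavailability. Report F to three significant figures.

Trapezoidal AUC_0→12 (intramuscular injection):
  [0→2]: (0.00+24.30)/2 × 2 = 24.3
  [2→6]: (24.30+10.67)/2 × 4 = 69.94
  [6→12]: (10.67+2.45)/2 × 6 = 39.36
  Sum = 133.6 mcg/mL·hr
F = (AUC_ev/D_ev)/(AUC_iv/D_iv) = (133.6/150)/(511/100) = 0.890667/5.11 = 0.1743

F = 0.174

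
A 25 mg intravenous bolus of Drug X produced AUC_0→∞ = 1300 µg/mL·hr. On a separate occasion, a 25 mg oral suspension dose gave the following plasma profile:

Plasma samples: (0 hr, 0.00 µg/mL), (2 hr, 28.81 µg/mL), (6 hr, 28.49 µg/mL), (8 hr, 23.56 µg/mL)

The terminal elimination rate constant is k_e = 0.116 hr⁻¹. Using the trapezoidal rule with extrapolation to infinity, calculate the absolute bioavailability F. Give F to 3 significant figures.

F = 0.307

Trapezoidal AUC_0→8 (oral suspension):
  [0→2]: (0.00+28.81)/2 × 2 = 28.81
  [2→6]: (28.81+28.49)/2 × 4 = 114.6
  [6→8]: (28.49+23.56)/2 × 2 = 52.05
  Sum = 195.46 µg/mL·hr
Tail: C_last/k_e = 23.56/0.116 = 203.103
AUC_0→∞ (oral suspension) = 195.46 + 203.103 = 398.563 µg/mL·hr
F = (AUC_ev/D_ev)/(AUC_iv/D_iv) = (398.563/25)/(1300/25) = 15.94252/52 = 0.3066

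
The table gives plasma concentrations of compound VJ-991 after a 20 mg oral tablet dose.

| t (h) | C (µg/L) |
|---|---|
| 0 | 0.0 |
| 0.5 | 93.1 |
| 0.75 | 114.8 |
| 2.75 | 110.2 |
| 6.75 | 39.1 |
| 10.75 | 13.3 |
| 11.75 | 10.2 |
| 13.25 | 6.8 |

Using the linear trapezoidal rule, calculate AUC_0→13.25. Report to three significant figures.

AUC = 702 µg/L·h

Trapezoidal AUC_0→13.25:
  [0→0.5]: (0.0+93.1)/2 × 0.5 = 23.275
  [0.5→0.75]: (93.1+114.8)/2 × 0.25 = 25.9875
  [0.75→2.75]: (114.8+110.2)/2 × 2 = 225.0
  [2.75→6.75]: (110.2+39.1)/2 × 4 = 298.6
  [6.75→10.75]: (39.1+13.3)/2 × 4 = 104.8
  [10.75→11.75]: (13.3+10.2)/2 × 1 = 11.75
  [11.75→13.25]: (10.2+6.8)/2 × 1.5 = 12.75
  Sum = 702.1625 µg/L·h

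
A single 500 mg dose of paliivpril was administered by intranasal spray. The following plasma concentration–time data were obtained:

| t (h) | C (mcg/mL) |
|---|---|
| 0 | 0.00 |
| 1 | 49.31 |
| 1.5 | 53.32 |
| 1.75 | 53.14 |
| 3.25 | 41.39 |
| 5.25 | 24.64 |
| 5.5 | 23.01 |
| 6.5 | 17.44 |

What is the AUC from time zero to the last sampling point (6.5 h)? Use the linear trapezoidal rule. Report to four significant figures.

Trapezoidal AUC_0→6.5:
  [0→1]: (0.00+49.31)/2 × 1 = 24.655
  [1→1.5]: (49.31+53.32)/2 × 0.5 = 25.6575
  [1.5→1.75]: (53.32+53.14)/2 × 0.25 = 13.3075
  [1.75→3.25]: (53.14+41.39)/2 × 1.5 = 70.8975
  [3.25→5.25]: (41.39+24.64)/2 × 2 = 66.03
  [5.25→5.5]: (24.64+23.01)/2 × 0.25 = 5.95625
  [5.5→6.5]: (23.01+17.44)/2 × 1 = 20.225
  Sum = 226.72875 mcg/mL·h

AUC = 226.7 mcg/mL·h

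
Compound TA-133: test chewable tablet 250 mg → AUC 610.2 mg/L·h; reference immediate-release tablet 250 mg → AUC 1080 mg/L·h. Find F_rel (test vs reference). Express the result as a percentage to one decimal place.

F_rel = (AUC_test/D_test) / (AUC_ref/D_ref)
      = (610.2/250) / (1080/250)
      = 2.4408 / 4.32 = 0.5650 = 56.50%

F_rel = 56.5%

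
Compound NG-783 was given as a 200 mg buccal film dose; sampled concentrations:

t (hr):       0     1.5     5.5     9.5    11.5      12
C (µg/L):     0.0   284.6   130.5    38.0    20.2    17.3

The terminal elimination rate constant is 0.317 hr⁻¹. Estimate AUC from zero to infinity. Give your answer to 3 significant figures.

Trapezoidal AUC_0→12:
  [0→1.5]: (0.0+284.6)/2 × 1.5 = 213.45
  [1.5→5.5]: (284.6+130.5)/2 × 4 = 830.2
  [5.5→9.5]: (130.5+38.0)/2 × 4 = 337.0
  [9.5→11.5]: (38.0+20.2)/2 × 2 = 58.2
  [11.5→12]: (20.2+17.3)/2 × 0.5 = 9.375
  Sum = 1448.225 µg/L·hr
Extrapolated tail: C_last / k_e = 17.3 / 0.317 = 54.574
AUC_0→∞ = 1448.225 + 54.574 = 1502.799 µg/L·hr

AUC = 1500 µg/L·hr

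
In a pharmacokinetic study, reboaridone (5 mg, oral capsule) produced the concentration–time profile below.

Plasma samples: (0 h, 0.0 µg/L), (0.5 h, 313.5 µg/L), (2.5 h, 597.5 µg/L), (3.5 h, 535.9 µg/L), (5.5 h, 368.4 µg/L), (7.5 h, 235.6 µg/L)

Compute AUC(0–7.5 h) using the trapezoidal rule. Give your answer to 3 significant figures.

Trapezoidal AUC_0→7.5:
  [0→0.5]: (0.0+313.5)/2 × 0.5 = 78.375
  [0.5→2.5]: (313.5+597.5)/2 × 2 = 911.0
  [2.5→3.5]: (597.5+535.9)/2 × 1 = 566.7
  [3.5→5.5]: (535.9+368.4)/2 × 2 = 904.3
  [5.5→7.5]: (368.4+235.6)/2 × 2 = 604.0
  Sum = 3064.375 µg/L·h

AUC = 3060 µg/L·h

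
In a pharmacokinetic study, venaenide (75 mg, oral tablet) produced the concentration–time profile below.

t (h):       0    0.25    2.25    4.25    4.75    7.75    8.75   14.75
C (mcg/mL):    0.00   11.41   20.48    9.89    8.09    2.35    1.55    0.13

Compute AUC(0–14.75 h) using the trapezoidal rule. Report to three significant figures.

AUC = 90.8 mcg/mL·h

Trapezoidal AUC_0→14.75:
  [0→0.25]: (0.00+11.41)/2 × 0.25 = 1.42625
  [0.25→2.25]: (11.41+20.48)/2 × 2 = 31.89
  [2.25→4.25]: (20.48+9.89)/2 × 2 = 30.37
  [4.25→4.75]: (9.89+8.09)/2 × 0.5 = 4.495
  [4.75→7.75]: (8.09+2.35)/2 × 3 = 15.66
  [7.75→8.75]: (2.35+1.55)/2 × 1 = 1.95
  [8.75→14.75]: (1.55+0.13)/2 × 6 = 5.04
  Sum = 90.83125 mcg/mL·h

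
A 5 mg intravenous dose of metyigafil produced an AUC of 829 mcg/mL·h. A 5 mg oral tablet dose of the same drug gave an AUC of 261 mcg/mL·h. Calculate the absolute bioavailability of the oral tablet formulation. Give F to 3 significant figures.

F = 0.315

F = (AUC_ev / D_ev) / (AUC_iv / D_iv)
  = (261/5) / (829/5)
  = 52.2 / 165.8 = 0.3148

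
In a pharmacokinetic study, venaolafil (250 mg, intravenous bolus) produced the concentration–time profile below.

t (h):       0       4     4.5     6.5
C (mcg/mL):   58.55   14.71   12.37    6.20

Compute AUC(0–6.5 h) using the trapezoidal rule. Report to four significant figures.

AUC = 171.9 mcg/mL·h

Trapezoidal AUC_0→6.5:
  [0→4]: (58.55+14.71)/2 × 4 = 146.52
  [4→4.5]: (14.71+12.37)/2 × 0.5 = 6.77
  [4.5→6.5]: (12.37+6.20)/2 × 2 = 18.57
  Sum = 171.86 mcg/mL·h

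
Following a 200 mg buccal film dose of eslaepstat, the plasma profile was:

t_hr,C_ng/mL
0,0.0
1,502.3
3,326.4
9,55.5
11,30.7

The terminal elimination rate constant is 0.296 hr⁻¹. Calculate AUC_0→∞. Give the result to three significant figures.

AUC = 2420 ng/mL·hr

Trapezoidal AUC_0→11:
  [0→1]: (0.0+502.3)/2 × 1 = 251.15
  [1→3]: (502.3+326.4)/2 × 2 = 828.7
  [3→9]: (326.4+55.5)/2 × 6 = 1145.7
  [9→11]: (55.5+30.7)/2 × 2 = 86.2
  Sum = 2311.75 ng/mL·hr
Extrapolated tail: C_last / k_e = 30.7 / 0.296 = 103.716
AUC_0→∞ = 2311.75 + 103.716 = 2415.466 ng/mL·hr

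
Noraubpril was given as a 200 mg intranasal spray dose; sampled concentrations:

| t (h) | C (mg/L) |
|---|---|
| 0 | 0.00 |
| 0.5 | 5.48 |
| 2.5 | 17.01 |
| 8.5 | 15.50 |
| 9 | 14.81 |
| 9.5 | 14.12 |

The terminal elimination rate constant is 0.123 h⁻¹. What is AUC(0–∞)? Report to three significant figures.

Trapezoidal AUC_0→9.5:
  [0→0.5]: (0.00+5.48)/2 × 0.5 = 1.37
  [0.5→2.5]: (5.48+17.01)/2 × 2 = 22.49
  [2.5→8.5]: (17.01+15.50)/2 × 6 = 97.53
  [8.5→9]: (15.50+14.81)/2 × 0.5 = 7.5775
  [9→9.5]: (14.81+14.12)/2 × 0.5 = 7.2325
  Sum = 136.2 mg/L·h
Extrapolated tail: C_last / k_e = 14.12 / 0.123 = 114.797
AUC_0→∞ = 136.2 + 114.797 = 250.997 mg/L·h

AUC = 251 mg/L·h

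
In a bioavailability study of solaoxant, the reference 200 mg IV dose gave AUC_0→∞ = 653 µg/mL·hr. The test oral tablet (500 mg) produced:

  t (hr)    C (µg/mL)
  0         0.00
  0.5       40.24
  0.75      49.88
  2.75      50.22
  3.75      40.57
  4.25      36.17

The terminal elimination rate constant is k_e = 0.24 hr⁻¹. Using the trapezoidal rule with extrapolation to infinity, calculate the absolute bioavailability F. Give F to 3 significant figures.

F = 0.206

Trapezoidal AUC_0→4.25 (oral tablet):
  [0→0.5]: (0.00+40.24)/2 × 0.5 = 10.06
  [0.5→0.75]: (40.24+49.88)/2 × 0.25 = 11.265
  [0.75→2.75]: (49.88+50.22)/2 × 2 = 100.1
  [2.75→3.75]: (50.22+40.57)/2 × 1 = 45.395
  [3.75→4.25]: (40.57+36.17)/2 × 0.5 = 19.185
  Sum = 186.005 µg/mL·hr
Tail: C_last/k_e = 36.17/0.24 = 150.708
AUC_0→∞ (oral tablet) = 186.005 + 150.708 = 336.713 µg/mL·hr
F = (AUC_ev/D_ev)/(AUC_iv/D_iv) = (336.713/500)/(653/200) = 0.673426/3.265 = 0.2063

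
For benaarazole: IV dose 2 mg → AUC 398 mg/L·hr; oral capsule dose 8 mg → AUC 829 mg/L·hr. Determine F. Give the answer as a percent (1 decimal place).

F = (AUC_ev / D_ev) / (AUC_iv / D_iv)
  = (829/8) / (398/2)
  = 103.625 / 199 = 0.5207
  = 52.07%

F = 52.1%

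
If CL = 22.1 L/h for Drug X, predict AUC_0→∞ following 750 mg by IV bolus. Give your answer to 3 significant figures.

AUC_0→∞ = Dose_iv / CL
        = 750 / 22.1 = 33.9367 mg/L·h

AUC = 33.9 mg/L·h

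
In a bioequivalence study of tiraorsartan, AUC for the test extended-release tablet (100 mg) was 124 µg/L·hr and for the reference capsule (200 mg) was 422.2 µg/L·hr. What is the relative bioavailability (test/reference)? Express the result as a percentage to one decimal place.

F_rel = (AUC_test/D_test) / (AUC_ref/D_ref)
      = (124/100) / (422.2/200)
      = 1.24 / 2.111 = 0.5874 = 58.74%

F_rel = 58.7%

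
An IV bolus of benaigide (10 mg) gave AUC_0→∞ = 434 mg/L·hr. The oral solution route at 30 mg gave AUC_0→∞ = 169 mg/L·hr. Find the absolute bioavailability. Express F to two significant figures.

F = 0.13

F = (AUC_ev / D_ev) / (AUC_iv / D_iv)
  = (169/30) / (434/10)
  = 5.63333 / 43.4 = 0.1298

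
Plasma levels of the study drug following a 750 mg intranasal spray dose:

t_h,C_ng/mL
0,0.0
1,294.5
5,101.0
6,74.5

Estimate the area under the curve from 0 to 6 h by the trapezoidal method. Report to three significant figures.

AUC = 1030 ng/mL·h

Trapezoidal AUC_0→6:
  [0→1]: (0.0+294.5)/2 × 1 = 147.25
  [1→5]: (294.5+101.0)/2 × 4 = 791.0
  [5→6]: (101.0+74.5)/2 × 1 = 87.75
  Sum = 1026.0 ng/mL·h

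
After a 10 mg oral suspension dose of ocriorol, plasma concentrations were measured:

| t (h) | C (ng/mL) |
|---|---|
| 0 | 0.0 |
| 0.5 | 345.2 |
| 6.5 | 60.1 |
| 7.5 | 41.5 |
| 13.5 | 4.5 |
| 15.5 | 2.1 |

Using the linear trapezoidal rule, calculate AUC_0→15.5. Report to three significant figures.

Trapezoidal AUC_0→15.5:
  [0→0.5]: (0.0+345.2)/2 × 0.5 = 86.3
  [0.5→6.5]: (345.2+60.1)/2 × 6 = 1215.9
  [6.5→7.5]: (60.1+41.5)/2 × 1 = 50.8
  [7.5→13.5]: (41.5+4.5)/2 × 6 = 138.0
  [13.5→15.5]: (4.5+2.1)/2 × 2 = 6.6
  Sum = 1497.6 ng/mL·h

AUC = 1500 ng/mL·h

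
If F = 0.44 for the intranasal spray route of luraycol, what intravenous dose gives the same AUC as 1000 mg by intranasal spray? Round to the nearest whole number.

D_iv = 440 mg

Systemic exposure from an extravascular dose = F × D_ev, so the equivalent IV dose is F × D_ev.
D_iv = F × D_ev = 0.44 × 1000 = 440 mg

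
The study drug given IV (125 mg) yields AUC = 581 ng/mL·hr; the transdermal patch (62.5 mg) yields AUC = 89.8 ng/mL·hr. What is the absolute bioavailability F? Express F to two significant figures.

F = 0.31

F = (AUC_ev / D_ev) / (AUC_iv / D_iv)
  = (89.8/62.5) / (581/125)
  = 1.4368 / 4.648 = 0.3091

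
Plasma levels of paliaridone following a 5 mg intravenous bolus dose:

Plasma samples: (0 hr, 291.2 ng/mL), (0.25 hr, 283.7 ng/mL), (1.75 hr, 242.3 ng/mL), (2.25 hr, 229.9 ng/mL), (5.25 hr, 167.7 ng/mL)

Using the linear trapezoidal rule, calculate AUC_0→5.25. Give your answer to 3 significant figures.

AUC = 1180 ng/mL·hr

Trapezoidal AUC_0→5.25:
  [0→0.25]: (291.2+283.7)/2 × 0.25 = 71.8625
  [0.25→1.75]: (283.7+242.3)/2 × 1.5 = 394.5
  [1.75→2.25]: (242.3+229.9)/2 × 0.5 = 118.05
  [2.25→5.25]: (229.9+167.7)/2 × 3 = 596.4
  Sum = 1180.8125 ng/mL·hr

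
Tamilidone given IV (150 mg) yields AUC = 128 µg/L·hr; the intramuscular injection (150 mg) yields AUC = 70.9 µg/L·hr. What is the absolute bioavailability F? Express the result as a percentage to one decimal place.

F = 55.4%

F = (AUC_ev / D_ev) / (AUC_iv / D_iv)
  = (70.9/150) / (128/150)
  = 0.472667 / 0.853333 = 0.5539
  = 55.39%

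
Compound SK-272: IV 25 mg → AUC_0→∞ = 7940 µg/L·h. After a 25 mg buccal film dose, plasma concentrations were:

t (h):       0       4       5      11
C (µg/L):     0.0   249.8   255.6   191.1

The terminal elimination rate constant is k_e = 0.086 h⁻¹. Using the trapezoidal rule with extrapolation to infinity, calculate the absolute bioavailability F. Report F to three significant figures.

Trapezoidal AUC_0→11 (buccal film):
  [0→4]: (0.0+249.8)/2 × 4 = 499.6
  [4→5]: (249.8+255.6)/2 × 1 = 252.7
  [5→11]: (255.6+191.1)/2 × 6 = 1340.1
  Sum = 2092.4 µg/L·h
Tail: C_last/k_e = 191.1/0.086 = 2222.093
AUC_0→∞ (buccal film) = 2092.4 + 2222.093 = 4314.493 µg/L·h
F = (AUC_ev/D_ev)/(AUC_iv/D_iv) = (4314.493/25)/(7940/25) = 172.57972/317.6 = 0.5434

F = 0.543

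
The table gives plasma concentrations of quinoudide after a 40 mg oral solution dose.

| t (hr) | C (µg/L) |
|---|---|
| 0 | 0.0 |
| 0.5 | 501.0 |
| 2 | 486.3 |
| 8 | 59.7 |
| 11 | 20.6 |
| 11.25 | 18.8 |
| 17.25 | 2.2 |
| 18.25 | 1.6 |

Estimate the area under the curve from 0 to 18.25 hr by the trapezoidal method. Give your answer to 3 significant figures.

AUC = 2690 µg/L·hr

Trapezoidal AUC_0→18.25:
  [0→0.5]: (0.0+501.0)/2 × 0.5 = 125.25
  [0.5→2]: (501.0+486.3)/2 × 1.5 = 740.475
  [2→8]: (486.3+59.7)/2 × 6 = 1638.0
  [8→11]: (59.7+20.6)/2 × 3 = 120.45
  [11→11.25]: (20.6+18.8)/2 × 0.25 = 4.925
  [11.25→17.25]: (18.8+2.2)/2 × 6 = 63.0
  [17.25→18.25]: (2.2+1.6)/2 × 1 = 1.9
  Sum = 2694.0 µg/L·hr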